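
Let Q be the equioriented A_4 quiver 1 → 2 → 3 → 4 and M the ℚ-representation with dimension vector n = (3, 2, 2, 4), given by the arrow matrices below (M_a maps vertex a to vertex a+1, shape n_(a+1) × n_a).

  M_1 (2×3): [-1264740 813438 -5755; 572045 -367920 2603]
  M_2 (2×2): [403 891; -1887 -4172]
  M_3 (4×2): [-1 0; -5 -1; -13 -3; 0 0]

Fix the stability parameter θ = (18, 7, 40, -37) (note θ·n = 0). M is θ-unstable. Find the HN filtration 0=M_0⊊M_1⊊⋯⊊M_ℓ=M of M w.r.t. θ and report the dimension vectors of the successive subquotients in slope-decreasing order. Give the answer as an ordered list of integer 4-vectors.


Via rank(M_{q-1}∘⋯∘M_p): M ≅ I[1,1], I[1,4]^2, I[4,4]^2.
μ_θ-semistable layers: μ^(1)=18; μ^(2)=7; μ^(3)=-37

((1, 0, 0, 0); (2, 2, 2, 2); (0, 0, 0, 2))


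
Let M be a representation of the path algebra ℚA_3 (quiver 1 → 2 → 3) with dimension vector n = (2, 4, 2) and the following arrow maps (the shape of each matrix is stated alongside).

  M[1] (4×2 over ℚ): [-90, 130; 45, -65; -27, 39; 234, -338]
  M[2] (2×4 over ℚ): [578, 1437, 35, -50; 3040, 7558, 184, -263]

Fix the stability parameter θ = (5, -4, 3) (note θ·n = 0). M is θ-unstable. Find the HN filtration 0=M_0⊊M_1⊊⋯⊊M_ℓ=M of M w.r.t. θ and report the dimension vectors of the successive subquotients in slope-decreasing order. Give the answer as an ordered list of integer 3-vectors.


Interval decomposition of M: I[1,1], I[1,2], I[2,2], I[2,3]^2.
HN type (ℓ=4): μ^(1)=5; μ^(2)=3; μ^(3)=1/2; μ^(4)=-4

((1, 0, 0); (0, 0, 2); (1, 1, 0); (0, 3, 0))


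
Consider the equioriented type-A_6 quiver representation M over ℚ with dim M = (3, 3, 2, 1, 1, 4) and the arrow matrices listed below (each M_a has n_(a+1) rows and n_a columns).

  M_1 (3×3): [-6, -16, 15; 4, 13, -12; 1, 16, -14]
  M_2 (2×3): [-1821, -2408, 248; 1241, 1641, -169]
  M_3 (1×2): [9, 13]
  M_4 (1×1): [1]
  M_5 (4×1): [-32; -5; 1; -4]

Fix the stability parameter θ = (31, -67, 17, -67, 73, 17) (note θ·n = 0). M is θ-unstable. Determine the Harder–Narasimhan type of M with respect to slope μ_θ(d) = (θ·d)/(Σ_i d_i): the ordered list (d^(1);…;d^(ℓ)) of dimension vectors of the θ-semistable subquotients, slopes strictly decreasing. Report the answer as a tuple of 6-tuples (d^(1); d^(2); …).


Via rank(M_{q-1}∘⋯∘M_p): M ≅ I[1,2], I[1,3], I[1,6], I[6,6]^3.
μ_θ-semistable layers: μ^(1)=45; μ^(2)=17; μ^(3)=-18; μ^(4)=-43/2

((0, 0, 0, 0, 1, 1); (0, 0, 1, 0, 0, 3); (2, 2, 0, 0, 0, 0); (1, 1, 1, 1, 0, 0))


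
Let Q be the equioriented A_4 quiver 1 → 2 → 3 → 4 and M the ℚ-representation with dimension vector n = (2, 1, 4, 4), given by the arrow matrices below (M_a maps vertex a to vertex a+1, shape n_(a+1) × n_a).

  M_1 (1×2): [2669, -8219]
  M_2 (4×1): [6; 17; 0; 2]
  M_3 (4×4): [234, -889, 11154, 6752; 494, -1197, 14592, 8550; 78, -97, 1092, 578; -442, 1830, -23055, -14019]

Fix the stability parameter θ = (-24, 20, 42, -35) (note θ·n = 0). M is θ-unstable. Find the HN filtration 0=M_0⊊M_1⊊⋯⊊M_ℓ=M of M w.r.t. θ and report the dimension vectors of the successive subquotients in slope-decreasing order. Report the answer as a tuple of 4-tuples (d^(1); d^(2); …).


Via rank(M_{q-1}∘⋯∘M_p): M ≅ I[1,1], I[1,4], I[3,3]^2, I[3,4], I[4,4]^2.
μ_θ-semistable layers: μ^(1)=42; μ^(2)=9; μ^(3)=7/2; μ^(4)=-24; μ^(5)=-35

((0, 0, 2, 0); (0, 1, 1, 1); (0, 0, 1, 1); (2, 0, 0, 0); (0, 0, 0, 2))


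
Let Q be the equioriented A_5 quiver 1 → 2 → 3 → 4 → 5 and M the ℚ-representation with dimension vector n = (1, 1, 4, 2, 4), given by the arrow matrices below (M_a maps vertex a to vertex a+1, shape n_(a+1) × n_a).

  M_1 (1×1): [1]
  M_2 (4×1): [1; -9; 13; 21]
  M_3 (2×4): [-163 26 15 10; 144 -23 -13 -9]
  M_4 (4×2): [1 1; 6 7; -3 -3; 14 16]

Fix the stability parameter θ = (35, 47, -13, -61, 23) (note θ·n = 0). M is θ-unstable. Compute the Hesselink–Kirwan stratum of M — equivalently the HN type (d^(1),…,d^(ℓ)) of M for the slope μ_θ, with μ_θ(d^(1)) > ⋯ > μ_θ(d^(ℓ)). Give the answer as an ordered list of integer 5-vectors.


Interval decomposition of M: I[1,5], I[3,3]^2, I[3,5], I[5,5]^2.
HN type (ℓ=4): μ^(1)=23; μ^(2)=2; μ^(3)=-13; μ^(4)=-37

((0, 0, 0, 0, 4); (1, 1, 1, 1, 0); (0, 0, 2, 0, 0); (0, 0, 1, 1, 0))


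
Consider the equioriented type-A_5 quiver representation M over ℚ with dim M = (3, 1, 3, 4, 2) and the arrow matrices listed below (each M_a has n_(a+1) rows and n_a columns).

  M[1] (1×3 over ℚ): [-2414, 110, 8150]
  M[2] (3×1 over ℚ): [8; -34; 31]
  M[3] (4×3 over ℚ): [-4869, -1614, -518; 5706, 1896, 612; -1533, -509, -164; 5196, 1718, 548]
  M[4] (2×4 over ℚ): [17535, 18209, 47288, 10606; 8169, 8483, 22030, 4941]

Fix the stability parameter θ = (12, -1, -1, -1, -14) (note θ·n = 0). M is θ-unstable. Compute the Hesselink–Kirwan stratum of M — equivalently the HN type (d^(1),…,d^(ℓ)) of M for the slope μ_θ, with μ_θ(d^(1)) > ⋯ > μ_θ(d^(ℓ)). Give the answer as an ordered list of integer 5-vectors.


Barcode: M ≅ I[1,1]^2, I[1,5], I[3,3], I[3,4], I[4,4], I[4,5]. HN layers by μ_θ (3 steps, strictly decreasing):
  μ^(1)=12; μ^(2)=-1; μ^(3)=-15/2

((2, 0, 0, 0, 0); (1, 1, 3, 3, 1); (0, 0, 0, 1, 1))


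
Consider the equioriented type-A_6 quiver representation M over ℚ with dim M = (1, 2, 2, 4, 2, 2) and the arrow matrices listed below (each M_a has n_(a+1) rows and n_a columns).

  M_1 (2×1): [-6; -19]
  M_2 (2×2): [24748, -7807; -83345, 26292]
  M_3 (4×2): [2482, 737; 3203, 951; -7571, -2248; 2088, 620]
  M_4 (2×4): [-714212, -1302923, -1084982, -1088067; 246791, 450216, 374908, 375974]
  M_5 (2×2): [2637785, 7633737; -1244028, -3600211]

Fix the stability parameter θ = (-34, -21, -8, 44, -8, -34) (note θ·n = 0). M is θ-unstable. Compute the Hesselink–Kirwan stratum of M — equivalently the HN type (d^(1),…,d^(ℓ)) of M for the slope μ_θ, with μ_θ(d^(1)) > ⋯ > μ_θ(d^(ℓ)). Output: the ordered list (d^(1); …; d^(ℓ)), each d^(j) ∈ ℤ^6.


Via rank(M_{q-1}∘⋯∘M_p): M ≅ I[1,6], I[2,6], I[4,4]^2.
μ_θ-semistable layers: μ^(1)=44; μ^(2)=2/3; μ^(3)=-8; μ^(4)=-21; μ^(5)=-34

((0, 0, 0, 2, 0, 0); (0, 0, 0, 2, 2, 2); (0, 0, 2, 0, 0, 0); (0, 2, 0, 0, 0, 0); (1, 0, 0, 0, 0, 0))


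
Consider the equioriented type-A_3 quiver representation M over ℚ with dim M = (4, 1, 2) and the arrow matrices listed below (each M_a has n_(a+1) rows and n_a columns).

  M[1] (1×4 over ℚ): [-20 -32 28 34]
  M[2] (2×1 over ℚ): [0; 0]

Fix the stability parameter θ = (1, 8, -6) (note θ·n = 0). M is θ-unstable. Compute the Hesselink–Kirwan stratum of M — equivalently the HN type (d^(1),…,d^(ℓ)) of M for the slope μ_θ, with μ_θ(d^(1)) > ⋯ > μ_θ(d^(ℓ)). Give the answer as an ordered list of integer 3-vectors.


Via rank(M_{q-1}∘⋯∘M_p): M ≅ I[1,1]^3, I[1,2], I[3,3]^2.
μ_θ-semistable layers: μ^(1)=8; μ^(2)=1; μ^(3)=-6

((0, 1, 0); (4, 0, 0); (0, 0, 2))


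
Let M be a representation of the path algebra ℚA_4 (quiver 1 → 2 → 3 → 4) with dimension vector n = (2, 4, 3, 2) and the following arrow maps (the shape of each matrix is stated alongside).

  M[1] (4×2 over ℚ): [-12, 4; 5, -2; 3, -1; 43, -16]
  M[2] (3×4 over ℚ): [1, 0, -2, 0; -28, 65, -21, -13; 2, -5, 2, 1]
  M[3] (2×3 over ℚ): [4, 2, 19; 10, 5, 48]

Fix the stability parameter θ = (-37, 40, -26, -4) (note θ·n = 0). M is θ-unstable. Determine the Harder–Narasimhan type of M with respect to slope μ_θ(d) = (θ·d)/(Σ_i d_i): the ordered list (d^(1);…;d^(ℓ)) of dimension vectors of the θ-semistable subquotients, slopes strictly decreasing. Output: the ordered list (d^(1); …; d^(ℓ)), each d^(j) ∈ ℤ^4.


Via rank(M_{q-1}∘⋯∘M_p): M ≅ I[1,2], I[1,4], I[2,3], I[2,4].
μ_θ-semistable layers: μ^(1)=40; μ^(2)=7; μ^(3)=10/3; μ^(4)=-37

((0, 1, 0, 0); (0, 1, 1, 0); (0, 2, 2, 2); (2, 0, 0, 0))


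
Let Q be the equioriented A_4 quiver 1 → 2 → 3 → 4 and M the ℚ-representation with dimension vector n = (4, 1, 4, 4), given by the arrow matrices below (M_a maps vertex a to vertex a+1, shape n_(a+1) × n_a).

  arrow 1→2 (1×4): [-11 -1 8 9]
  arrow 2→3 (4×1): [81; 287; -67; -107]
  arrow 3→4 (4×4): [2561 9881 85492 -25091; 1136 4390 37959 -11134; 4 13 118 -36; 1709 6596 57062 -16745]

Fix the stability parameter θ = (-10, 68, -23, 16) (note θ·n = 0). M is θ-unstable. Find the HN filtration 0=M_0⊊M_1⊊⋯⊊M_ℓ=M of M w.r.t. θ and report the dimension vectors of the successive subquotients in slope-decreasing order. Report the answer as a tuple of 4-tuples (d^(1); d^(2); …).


Via rank(M_{q-1}∘⋯∘M_p): M ≅ I[1,1]^3, I[1,4], I[3,4]^3.
μ_θ-semistable layers: μ^(1)=61/3; μ^(2)=16; μ^(3)=-10; μ^(4)=-23

((0, 1, 1, 1); (0, 0, 0, 3); (4, 0, 0, 0); (0, 0, 3, 0))


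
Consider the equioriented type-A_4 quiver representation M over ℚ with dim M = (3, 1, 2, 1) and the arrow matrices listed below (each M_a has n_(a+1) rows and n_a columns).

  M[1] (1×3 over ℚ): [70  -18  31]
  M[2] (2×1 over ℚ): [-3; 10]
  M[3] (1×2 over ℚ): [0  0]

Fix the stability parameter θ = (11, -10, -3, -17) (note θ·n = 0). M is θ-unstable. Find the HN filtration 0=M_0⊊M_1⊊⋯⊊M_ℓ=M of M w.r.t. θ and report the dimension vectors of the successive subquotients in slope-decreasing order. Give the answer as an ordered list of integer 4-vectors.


Interval decomposition of M: I[1,1]^2, I[1,3], I[3,3], I[4,4].
HN type (ℓ=4): μ^(1)=11; μ^(2)=-2/3; μ^(3)=-3; μ^(4)=-17

((2, 0, 0, 0); (1, 1, 1, 0); (0, 0, 1, 0); (0, 0, 0, 1))


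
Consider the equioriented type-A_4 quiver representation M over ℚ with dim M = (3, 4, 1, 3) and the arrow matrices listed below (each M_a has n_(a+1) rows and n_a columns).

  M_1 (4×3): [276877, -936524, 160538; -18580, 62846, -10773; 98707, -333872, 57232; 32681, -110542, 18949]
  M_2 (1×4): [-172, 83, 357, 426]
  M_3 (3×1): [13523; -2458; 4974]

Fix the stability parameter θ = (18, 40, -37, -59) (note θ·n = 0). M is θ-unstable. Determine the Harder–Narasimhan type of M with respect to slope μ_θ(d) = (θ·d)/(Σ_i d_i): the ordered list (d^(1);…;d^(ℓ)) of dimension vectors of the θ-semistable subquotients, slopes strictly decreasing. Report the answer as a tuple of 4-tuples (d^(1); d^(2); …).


Barcode: M ≅ I[1,1], I[1,2], I[1,4], I[2,2]^2, I[4,4]^2. HN layers by μ_θ (4 steps, strictly decreasing):
  μ^(1)=40; μ^(2)=18; μ^(3)=-19/2; μ^(4)=-59

((0, 3, 0, 0); (2, 0, 0, 0); (1, 1, 1, 1); (0, 0, 0, 2))


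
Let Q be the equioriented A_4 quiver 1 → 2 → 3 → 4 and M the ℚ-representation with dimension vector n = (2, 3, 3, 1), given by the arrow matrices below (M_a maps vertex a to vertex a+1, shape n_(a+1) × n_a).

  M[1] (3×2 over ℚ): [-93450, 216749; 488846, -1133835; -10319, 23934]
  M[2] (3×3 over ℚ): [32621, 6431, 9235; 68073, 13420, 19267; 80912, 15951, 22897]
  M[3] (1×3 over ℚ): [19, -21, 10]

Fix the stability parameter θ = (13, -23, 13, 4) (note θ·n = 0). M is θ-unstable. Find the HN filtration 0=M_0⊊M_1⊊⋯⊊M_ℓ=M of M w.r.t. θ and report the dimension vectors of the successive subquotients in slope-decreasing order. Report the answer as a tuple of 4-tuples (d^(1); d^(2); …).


Barcode: M ≅ I[1,3], I[1,4], I[2,3]. HN layers by μ_θ (4 steps, strictly decreasing):
  μ^(1)=13; μ^(2)=17/2; μ^(3)=-5; μ^(4)=-23

((0, 0, 2, 0); (0, 0, 1, 1); (2, 2, 0, 0); (0, 1, 0, 0))


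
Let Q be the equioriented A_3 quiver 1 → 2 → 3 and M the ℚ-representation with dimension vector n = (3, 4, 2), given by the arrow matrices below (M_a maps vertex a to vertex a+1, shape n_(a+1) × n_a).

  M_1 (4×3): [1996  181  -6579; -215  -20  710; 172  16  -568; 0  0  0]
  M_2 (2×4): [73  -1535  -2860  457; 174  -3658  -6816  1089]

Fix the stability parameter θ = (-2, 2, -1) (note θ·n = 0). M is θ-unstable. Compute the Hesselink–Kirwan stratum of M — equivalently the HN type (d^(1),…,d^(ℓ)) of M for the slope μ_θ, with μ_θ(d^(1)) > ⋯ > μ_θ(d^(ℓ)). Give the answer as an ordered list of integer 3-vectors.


Via rank(M_{q-1}∘⋯∘M_p): M ≅ I[1,1], I[1,3]^2, I[2,2]^2.
μ_θ-semistable layers: μ^(1)=2; μ^(2)=1/2; μ^(3)=-2

((0, 2, 0); (0, 2, 2); (3, 0, 0))


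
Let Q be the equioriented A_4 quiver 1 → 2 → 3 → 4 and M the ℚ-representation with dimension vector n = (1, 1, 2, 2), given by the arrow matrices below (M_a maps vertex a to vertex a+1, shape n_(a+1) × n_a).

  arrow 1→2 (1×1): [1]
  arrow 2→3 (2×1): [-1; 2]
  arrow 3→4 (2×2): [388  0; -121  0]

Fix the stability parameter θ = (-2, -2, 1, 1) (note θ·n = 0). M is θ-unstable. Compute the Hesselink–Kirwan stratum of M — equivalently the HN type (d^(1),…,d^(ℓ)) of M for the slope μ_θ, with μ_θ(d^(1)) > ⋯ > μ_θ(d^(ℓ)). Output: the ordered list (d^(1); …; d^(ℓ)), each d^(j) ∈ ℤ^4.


Barcode: M ≅ I[1,4], I[3,3], I[4,4]. HN layers by μ_θ (2 steps, strictly decreasing):
  μ^(1)=1; μ^(2)=-2

((0, 0, 2, 2); (1, 1, 0, 0))


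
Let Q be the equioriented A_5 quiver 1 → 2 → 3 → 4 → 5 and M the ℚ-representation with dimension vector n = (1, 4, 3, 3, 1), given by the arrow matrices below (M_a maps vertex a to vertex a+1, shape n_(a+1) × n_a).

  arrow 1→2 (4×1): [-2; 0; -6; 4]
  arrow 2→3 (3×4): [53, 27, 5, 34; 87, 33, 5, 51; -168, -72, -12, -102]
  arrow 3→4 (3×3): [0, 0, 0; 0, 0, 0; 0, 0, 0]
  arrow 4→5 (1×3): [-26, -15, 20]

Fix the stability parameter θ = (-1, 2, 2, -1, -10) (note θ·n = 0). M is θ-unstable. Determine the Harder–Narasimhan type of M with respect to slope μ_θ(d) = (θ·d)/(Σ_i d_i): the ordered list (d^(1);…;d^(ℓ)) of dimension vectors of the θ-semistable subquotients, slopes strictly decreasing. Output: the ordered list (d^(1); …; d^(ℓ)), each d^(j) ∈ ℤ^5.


Via rank(M_{q-1}∘⋯∘M_p): M ≅ I[1,2], I[2,2], I[2,3]^2, I[3,3], I[4,4]^2, I[4,5].
μ_θ-semistable layers: μ^(1)=2; μ^(2)=-1; μ^(3)=-11/2

((0, 4, 3, 0, 0); (1, 0, 0, 2, 0); (0, 0, 0, 1, 1))


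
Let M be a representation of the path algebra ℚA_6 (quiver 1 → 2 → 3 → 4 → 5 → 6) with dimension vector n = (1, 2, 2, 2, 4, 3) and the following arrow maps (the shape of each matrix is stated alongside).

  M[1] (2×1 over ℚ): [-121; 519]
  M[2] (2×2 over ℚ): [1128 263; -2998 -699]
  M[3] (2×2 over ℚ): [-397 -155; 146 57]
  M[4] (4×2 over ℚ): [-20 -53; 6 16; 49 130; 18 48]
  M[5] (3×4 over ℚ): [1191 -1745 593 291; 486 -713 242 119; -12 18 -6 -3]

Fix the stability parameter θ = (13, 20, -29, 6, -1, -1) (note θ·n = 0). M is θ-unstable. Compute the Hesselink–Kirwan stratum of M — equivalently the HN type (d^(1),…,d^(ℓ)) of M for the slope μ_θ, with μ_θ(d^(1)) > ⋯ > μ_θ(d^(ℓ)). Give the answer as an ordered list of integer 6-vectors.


Interval decomposition of M: I[1,6], I[2,5], I[5,6]^2.
HN type (ℓ=4): μ^(1)=5/2; μ^(2)=4/3; μ^(3)=-1; μ^(4)=-9/2

((0, 0, 0, 1, 1, 0); (1, 1, 1, 1, 1, 1); (0, 0, 0, 0, 2, 2); (0, 1, 1, 0, 0, 0))


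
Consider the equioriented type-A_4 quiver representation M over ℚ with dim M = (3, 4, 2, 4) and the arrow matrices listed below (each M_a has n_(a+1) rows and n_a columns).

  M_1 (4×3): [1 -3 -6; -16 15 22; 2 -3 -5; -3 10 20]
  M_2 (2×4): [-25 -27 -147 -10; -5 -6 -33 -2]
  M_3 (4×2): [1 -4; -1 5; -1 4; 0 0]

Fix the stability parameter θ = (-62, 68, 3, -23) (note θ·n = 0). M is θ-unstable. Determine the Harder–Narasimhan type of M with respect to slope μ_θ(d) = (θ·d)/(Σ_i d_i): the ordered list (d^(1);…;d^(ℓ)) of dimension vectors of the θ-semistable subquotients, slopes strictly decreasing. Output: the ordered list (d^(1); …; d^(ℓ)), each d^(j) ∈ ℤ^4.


Barcode: M ≅ I[1,2], I[1,4]^2, I[2,2], I[4,4]^2. HN layers by μ_θ (4 steps, strictly decreasing):
  μ^(1)=68; μ^(2)=16; μ^(3)=-23; μ^(4)=-62

((0, 2, 0, 0); (0, 2, 2, 2); (0, 0, 0, 2); (3, 0, 0, 0))


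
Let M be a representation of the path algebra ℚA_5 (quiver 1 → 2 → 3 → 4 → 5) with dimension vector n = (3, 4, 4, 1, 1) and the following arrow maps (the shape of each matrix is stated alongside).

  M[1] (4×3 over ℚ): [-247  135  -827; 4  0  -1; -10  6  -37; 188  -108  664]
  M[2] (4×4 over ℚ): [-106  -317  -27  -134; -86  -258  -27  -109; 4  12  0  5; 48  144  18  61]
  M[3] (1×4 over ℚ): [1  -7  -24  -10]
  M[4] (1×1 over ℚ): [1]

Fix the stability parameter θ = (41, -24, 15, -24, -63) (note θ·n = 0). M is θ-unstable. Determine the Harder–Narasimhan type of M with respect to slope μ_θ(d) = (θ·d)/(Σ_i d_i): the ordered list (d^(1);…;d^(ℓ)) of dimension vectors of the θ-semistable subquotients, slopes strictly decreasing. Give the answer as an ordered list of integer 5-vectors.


Barcode: M ≅ I[1,1], I[1,2], I[1,5], I[2,3]^2, I[3,3]. HN layers by μ_θ (5 steps, strictly decreasing):
  μ^(1)=41; μ^(2)=15; μ^(3)=17/2; μ^(4)=-11; μ^(5)=-24

((1, 0, 0, 0, 0); (0, 0, 3, 0, 0); (1, 1, 0, 0, 0); (1, 1, 1, 1, 1); (0, 2, 0, 0, 0))


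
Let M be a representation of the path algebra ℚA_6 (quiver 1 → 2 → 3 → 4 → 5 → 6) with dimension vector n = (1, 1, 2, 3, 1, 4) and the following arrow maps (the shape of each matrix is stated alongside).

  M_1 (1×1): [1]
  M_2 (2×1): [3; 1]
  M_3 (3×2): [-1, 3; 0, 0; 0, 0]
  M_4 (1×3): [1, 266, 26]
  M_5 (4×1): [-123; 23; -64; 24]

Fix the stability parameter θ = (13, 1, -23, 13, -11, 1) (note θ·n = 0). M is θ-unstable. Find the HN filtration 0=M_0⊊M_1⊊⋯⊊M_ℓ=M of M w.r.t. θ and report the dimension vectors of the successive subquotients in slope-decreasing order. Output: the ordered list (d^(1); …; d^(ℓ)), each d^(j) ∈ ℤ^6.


Interval decomposition of M: I[1,3], I[3,6], I[4,4]^2, I[6,6]^3.
HN type (ℓ=4): μ^(1)=13; μ^(2)=1; μ^(3)=-3; μ^(4)=-23

((0, 0, 0, 2, 0, 0); (0, 0, 0, 1, 1, 4); (1, 1, 1, 0, 0, 0); (0, 0, 1, 0, 0, 0))


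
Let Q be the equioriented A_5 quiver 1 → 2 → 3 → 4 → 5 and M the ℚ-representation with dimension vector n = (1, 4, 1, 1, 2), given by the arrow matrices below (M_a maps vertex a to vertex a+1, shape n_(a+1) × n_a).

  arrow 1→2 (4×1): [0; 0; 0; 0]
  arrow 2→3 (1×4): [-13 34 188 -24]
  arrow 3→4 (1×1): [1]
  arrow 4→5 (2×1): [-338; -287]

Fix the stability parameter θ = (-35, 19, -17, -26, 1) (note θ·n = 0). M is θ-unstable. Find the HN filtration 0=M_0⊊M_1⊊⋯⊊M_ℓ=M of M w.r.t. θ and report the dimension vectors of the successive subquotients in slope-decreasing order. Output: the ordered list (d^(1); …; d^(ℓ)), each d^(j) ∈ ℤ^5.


Barcode: M ≅ I[1,1], I[2,2]^3, I[2,5], I[5,5]. HN layers by μ_θ (4 steps, strictly decreasing):
  μ^(1)=19; μ^(2)=1; μ^(3)=-8; μ^(4)=-35

((0, 3, 0, 0, 0); (0, 0, 0, 0, 2); (0, 1, 1, 1, 0); (1, 0, 0, 0, 0))


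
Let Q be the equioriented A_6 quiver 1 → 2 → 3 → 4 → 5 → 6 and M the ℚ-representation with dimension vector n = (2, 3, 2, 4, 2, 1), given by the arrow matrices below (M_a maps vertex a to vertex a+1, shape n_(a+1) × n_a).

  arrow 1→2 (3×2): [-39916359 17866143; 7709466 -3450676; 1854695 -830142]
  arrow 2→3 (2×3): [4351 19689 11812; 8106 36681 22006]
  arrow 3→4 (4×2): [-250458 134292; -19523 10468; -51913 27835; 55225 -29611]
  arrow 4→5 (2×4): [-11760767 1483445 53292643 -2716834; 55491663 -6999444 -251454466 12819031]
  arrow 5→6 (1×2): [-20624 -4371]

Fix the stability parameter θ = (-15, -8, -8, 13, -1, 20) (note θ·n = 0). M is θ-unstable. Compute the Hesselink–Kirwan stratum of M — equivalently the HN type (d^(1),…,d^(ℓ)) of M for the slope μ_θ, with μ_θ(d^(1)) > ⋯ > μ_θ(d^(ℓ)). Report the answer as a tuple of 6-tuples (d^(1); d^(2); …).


Via rank(M_{q-1}∘⋯∘M_p): M ≅ I[1,2], I[1,6], I[2,5], I[4,4]^2.
μ_θ-semistable layers: μ^(1)=20; μ^(2)=13; μ^(3)=6; μ^(4)=-8; μ^(5)=-15

((0, 0, 0, 0, 0, 1); (0, 0, 0, 2, 0, 0); (0, 0, 0, 2, 2, 0); (0, 3, 2, 0, 0, 0); (2, 0, 0, 0, 0, 0))


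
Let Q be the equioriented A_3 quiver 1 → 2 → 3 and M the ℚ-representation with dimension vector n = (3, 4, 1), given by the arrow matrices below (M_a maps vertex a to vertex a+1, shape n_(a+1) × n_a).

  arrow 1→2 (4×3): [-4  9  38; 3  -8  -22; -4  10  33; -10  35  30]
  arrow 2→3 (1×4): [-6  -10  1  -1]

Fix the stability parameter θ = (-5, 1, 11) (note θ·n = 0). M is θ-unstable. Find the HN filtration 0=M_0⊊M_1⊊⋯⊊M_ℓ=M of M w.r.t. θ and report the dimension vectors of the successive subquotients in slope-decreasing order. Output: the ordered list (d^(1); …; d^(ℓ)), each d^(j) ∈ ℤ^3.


Interval decomposition of M: I[1,2]^2, I[1,3], I[2,2].
HN type (ℓ=3): μ^(1)=11; μ^(2)=1; μ^(3)=-5

((0, 0, 1); (0, 4, 0); (3, 0, 0))


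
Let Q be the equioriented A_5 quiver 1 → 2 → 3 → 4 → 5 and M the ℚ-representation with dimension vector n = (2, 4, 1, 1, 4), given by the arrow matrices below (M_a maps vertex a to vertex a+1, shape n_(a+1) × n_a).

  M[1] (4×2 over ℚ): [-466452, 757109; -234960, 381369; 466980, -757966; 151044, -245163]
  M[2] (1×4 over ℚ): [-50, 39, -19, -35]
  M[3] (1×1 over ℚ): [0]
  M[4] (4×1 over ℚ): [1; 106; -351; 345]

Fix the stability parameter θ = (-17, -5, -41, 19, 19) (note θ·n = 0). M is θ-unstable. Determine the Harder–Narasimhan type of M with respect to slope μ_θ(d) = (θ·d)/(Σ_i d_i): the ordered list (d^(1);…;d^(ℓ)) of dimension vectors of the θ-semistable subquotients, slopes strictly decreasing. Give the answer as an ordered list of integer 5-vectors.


Interval decomposition of M: I[1,2]^2, I[2,2], I[2,3], I[4,5], I[5,5]^3.
HN type (ℓ=4): μ^(1)=19; μ^(2)=-5; μ^(3)=-17; μ^(4)=-23

((0, 0, 0, 1, 4); (0, 3, 0, 0, 0); (2, 0, 0, 0, 0); (0, 1, 1, 0, 0))


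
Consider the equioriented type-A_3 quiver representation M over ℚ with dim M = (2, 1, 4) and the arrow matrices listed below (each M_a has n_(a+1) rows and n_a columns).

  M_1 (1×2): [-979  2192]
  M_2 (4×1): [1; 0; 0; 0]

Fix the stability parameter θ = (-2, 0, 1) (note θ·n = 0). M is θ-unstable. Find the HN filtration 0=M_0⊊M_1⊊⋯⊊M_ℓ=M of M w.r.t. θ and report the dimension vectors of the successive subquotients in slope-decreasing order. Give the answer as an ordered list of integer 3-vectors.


Interval decomposition of M: I[1,1], I[1,3], I[3,3]^3.
HN type (ℓ=3): μ^(1)=1; μ^(2)=0; μ^(3)=-2

((0, 0, 4); (0, 1, 0); (2, 0, 0))


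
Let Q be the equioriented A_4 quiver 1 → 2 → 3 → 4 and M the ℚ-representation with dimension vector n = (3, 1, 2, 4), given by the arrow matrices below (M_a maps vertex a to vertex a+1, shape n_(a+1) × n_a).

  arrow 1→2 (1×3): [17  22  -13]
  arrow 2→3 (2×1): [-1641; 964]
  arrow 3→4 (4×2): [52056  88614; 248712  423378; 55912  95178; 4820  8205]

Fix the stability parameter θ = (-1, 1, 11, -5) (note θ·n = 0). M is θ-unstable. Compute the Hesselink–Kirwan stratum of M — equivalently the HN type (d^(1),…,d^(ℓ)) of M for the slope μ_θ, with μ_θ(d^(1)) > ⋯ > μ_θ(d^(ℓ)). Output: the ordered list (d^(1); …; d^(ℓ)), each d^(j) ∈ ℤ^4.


Via rank(M_{q-1}∘⋯∘M_p): M ≅ I[1,1]^2, I[1,3], I[3,4], I[4,4]^3.
μ_θ-semistable layers: μ^(1)=11; μ^(2)=3; μ^(3)=1; μ^(4)=-1; μ^(5)=-5

((0, 0, 1, 0); (0, 0, 1, 1); (0, 1, 0, 0); (3, 0, 0, 0); (0, 0, 0, 3))


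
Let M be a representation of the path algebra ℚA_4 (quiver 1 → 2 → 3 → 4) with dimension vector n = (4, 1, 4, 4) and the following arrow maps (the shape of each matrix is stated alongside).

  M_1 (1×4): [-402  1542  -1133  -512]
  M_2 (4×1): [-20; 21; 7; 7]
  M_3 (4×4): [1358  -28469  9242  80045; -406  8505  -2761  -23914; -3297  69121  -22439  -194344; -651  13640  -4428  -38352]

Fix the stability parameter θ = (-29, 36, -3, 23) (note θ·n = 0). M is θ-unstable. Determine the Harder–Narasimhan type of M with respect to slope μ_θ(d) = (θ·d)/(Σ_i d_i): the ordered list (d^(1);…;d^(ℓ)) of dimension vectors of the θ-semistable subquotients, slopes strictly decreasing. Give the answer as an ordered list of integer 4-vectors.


Barcode: M ≅ I[1,1]^3, I[1,3], I[3,4]^3, I[4,4]. HN layers by μ_θ (4 steps, strictly decreasing):
  μ^(1)=23; μ^(2)=33/2; μ^(3)=-3; μ^(4)=-29

((0, 0, 0, 4); (0, 1, 1, 0); (0, 0, 3, 0); (4, 0, 0, 0))


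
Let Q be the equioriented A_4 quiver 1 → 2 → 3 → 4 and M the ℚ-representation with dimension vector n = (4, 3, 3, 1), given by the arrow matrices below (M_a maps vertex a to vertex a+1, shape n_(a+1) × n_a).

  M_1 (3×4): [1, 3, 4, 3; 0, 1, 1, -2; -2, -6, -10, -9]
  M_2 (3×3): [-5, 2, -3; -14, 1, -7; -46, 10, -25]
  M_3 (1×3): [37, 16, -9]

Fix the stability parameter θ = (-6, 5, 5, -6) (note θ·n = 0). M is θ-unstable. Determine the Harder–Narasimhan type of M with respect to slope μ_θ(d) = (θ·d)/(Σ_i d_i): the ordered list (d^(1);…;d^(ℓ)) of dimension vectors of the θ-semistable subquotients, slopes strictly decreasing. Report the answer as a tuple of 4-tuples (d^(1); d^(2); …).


Via rank(M_{q-1}∘⋯∘M_p): M ≅ I[1,1], I[1,3]^2, I[1,4].
μ_θ-semistable layers: μ^(1)=5; μ^(2)=4/3; μ^(3)=-6

((0, 2, 2, 0); (0, 1, 1, 1); (4, 0, 0, 0))


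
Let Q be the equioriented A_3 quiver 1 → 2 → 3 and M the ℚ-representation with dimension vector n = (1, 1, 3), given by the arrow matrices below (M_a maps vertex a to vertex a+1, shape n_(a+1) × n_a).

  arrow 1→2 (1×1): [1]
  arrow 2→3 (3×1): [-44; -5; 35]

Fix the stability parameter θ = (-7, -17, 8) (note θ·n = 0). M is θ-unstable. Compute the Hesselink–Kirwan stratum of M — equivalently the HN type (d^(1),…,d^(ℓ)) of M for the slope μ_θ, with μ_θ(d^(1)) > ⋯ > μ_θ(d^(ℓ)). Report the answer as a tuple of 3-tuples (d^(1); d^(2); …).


Via rank(M_{q-1}∘⋯∘M_p): M ≅ I[1,3], I[3,3]^2.
μ_θ-semistable layers: μ^(1)=8; μ^(2)=-12

((0, 0, 3); (1, 1, 0))


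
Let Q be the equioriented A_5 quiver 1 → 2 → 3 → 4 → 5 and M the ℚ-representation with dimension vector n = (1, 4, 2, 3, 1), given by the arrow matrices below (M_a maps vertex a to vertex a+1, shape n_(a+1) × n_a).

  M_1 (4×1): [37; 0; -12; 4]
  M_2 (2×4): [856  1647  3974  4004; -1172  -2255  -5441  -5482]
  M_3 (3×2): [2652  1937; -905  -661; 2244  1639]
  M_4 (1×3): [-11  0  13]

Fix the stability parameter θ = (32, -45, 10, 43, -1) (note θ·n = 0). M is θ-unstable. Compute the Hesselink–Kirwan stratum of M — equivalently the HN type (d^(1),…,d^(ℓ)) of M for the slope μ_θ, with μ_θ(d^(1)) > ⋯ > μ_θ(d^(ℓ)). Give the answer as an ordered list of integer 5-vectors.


Via rank(M_{q-1}∘⋯∘M_p): M ≅ I[1,2], I[2,2], I[2,4]^2, I[4,5].
μ_θ-semistable layers: μ^(1)=43; μ^(2)=21; μ^(3)=10; μ^(4)=-13/2; μ^(5)=-45

((0, 0, 0, 2, 0); (0, 0, 0, 1, 1); (0, 0, 2, 0, 0); (1, 1, 0, 0, 0); (0, 3, 0, 0, 0))


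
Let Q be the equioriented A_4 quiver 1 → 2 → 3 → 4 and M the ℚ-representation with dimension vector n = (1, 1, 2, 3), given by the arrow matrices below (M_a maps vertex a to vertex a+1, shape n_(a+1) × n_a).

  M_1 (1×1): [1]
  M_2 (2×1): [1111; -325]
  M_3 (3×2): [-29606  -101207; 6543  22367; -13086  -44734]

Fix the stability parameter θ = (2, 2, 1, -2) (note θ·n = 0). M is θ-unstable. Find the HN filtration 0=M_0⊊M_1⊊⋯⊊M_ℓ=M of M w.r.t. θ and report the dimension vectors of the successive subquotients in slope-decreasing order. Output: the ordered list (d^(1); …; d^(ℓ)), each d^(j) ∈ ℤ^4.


Barcode: M ≅ I[1,4], I[3,4], I[4,4]. HN layers by μ_θ (3 steps, strictly decreasing):
  μ^(1)=3/4; μ^(2)=-1/2; μ^(3)=-2

((1, 1, 1, 1); (0, 0, 1, 1); (0, 0, 0, 1))


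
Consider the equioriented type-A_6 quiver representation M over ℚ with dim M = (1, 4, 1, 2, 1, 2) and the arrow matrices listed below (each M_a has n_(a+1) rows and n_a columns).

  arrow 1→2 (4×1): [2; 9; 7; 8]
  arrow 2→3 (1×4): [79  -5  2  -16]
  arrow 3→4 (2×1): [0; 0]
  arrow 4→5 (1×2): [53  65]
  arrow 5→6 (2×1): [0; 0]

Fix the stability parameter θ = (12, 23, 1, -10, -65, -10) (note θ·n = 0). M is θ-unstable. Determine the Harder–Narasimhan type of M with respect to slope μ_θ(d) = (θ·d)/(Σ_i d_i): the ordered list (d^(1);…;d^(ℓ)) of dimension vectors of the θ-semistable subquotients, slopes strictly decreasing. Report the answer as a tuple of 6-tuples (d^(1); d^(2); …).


Interval decomposition of M: I[1,3], I[2,2]^3, I[4,4], I[4,5], I[6,6]^2.
HN type (ℓ=4): μ^(1)=23; μ^(2)=12; μ^(3)=-10; μ^(4)=-75/2

((0, 3, 0, 0, 0, 0); (1, 1, 1, 0, 0, 0); (0, 0, 0, 1, 0, 2); (0, 0, 0, 1, 1, 0))


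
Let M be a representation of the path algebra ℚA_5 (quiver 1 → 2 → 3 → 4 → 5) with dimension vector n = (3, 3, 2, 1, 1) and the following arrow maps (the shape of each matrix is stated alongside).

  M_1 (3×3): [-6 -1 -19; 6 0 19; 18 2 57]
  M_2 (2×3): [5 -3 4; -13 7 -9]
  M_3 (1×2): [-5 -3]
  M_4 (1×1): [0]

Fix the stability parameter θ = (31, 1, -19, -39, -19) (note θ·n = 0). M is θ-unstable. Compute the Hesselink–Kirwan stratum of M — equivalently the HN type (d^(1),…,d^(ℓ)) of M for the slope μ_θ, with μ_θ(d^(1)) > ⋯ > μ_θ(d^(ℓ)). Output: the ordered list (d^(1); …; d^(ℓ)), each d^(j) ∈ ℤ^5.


Barcode: M ≅ I[1,1], I[1,3], I[1,4], I[2,2], I[5,5]. HN layers by μ_θ (5 steps, strictly decreasing):
  μ^(1)=31; μ^(2)=13/3; μ^(3)=1; μ^(4)=-13/2; μ^(5)=-19

((1, 0, 0, 0, 0); (1, 1, 1, 0, 0); (0, 1, 0, 0, 0); (1, 1, 1, 1, 0); (0, 0, 0, 0, 1))


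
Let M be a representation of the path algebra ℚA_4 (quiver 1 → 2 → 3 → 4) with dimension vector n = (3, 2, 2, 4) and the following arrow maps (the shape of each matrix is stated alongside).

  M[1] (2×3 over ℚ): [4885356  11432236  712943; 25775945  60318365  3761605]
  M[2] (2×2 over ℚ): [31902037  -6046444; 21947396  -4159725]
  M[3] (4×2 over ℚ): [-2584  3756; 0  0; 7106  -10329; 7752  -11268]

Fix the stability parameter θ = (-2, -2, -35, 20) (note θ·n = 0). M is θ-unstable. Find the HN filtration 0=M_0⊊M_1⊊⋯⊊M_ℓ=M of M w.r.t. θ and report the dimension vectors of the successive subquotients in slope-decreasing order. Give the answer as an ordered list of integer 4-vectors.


Interval decomposition of M: I[1,1], I[1,3], I[1,4], I[4,4]^3.
HN type (ℓ=3): μ^(1)=20; μ^(2)=-2; μ^(3)=-13

((0, 0, 0, 4); (1, 0, 0, 0); (2, 2, 2, 0))


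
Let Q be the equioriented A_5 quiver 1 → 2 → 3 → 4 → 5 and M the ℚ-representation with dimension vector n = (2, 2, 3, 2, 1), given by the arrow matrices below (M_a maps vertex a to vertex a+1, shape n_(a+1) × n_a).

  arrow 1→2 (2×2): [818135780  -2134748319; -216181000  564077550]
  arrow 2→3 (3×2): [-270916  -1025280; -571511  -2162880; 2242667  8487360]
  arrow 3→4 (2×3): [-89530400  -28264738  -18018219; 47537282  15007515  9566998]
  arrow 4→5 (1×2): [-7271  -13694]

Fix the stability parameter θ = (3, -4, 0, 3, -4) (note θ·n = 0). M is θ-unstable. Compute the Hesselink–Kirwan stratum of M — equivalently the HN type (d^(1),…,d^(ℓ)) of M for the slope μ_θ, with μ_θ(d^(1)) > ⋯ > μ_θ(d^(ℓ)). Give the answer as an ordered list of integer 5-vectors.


Interval decomposition of M: I[1,1], I[1,5], I[2,2], I[3,3], I[3,4].
HN type (ℓ=5): μ^(1)=3; μ^(2)=0; μ^(3)=-1/3; μ^(4)=-1/2; μ^(5)=-4

((1, 0, 0, 1, 0); (0, 0, 2, 0, 0); (0, 0, 1, 1, 1); (1, 1, 0, 0, 0); (0, 1, 0, 0, 0))


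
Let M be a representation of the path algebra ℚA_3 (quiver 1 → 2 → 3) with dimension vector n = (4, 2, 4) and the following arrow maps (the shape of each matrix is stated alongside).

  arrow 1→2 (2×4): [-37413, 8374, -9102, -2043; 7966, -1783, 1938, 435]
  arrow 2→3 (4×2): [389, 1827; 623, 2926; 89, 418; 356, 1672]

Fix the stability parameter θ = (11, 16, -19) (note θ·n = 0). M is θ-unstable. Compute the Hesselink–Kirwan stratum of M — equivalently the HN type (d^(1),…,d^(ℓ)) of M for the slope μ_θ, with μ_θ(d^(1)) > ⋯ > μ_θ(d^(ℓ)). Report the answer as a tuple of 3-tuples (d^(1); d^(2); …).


Interval decomposition of M: I[1,1]^2, I[1,3]^2, I[3,3]^2.
HN type (ℓ=3): μ^(1)=11; μ^(2)=8/3; μ^(3)=-19

((2, 0, 0); (2, 2, 2); (0, 0, 2))


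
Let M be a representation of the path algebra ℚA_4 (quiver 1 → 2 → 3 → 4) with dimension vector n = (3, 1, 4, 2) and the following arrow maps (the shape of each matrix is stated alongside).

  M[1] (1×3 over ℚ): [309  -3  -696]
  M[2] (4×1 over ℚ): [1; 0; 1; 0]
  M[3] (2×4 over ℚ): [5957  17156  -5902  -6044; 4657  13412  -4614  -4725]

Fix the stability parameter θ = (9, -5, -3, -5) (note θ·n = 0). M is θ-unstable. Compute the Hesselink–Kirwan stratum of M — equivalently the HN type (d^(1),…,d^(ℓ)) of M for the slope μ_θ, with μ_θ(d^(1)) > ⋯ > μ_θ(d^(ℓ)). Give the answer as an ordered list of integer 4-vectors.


Barcode: M ≅ I[1,1]^2, I[1,4], I[3,3]^2, I[3,4]. HN layers by μ_θ (4 steps, strictly decreasing):
  μ^(1)=9; μ^(2)=-1; μ^(3)=-3; μ^(4)=-4

((2, 0, 0, 0); (1, 1, 1, 1); (0, 0, 2, 0); (0, 0, 1, 1))


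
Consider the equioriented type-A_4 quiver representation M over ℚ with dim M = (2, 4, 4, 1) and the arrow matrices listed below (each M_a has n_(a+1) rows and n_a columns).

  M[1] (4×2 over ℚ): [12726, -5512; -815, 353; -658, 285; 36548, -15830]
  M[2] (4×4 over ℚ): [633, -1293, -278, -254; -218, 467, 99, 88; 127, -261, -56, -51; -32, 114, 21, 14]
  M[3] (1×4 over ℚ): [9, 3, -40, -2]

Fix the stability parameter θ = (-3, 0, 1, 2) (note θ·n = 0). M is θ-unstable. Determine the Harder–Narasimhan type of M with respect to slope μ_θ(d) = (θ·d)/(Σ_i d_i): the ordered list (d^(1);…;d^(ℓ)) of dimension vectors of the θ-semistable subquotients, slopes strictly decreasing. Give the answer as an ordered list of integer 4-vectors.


Barcode: M ≅ I[1,3], I[1,4], I[2,3]^2. HN layers by μ_θ (4 steps, strictly decreasing):
  μ^(1)=2; μ^(2)=1; μ^(3)=0; μ^(4)=-3

((0, 0, 0, 1); (0, 0, 4, 0); (0, 4, 0, 0); (2, 0, 0, 0))


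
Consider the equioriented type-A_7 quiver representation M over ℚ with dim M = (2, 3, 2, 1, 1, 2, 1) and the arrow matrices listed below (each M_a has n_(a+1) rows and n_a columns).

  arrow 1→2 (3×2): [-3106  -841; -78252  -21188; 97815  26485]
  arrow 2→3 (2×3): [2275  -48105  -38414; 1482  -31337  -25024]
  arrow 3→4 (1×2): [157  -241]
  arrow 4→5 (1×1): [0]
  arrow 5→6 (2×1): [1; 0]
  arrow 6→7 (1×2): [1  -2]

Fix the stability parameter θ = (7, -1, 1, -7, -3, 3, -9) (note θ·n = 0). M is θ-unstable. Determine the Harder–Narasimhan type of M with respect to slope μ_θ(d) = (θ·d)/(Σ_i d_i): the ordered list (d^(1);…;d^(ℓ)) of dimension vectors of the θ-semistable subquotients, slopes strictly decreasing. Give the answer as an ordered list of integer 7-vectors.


Via rank(M_{q-1}∘⋯∘M_p): M ≅ I[1,2], I[1,4], I[2,3], I[5,7], I[6,6].
μ_θ-semistable layers: μ^(1)=3; μ^(2)=1; μ^(3)=0; μ^(4)=-1; μ^(5)=-3

((1, 1, 0, 0, 0, 1, 0); (0, 0, 1, 0, 0, 0, 0); (1, 1, 1, 1, 0, 0, 0); (0, 1, 0, 0, 0, 0, 0); (0, 0, 0, 0, 1, 1, 1))


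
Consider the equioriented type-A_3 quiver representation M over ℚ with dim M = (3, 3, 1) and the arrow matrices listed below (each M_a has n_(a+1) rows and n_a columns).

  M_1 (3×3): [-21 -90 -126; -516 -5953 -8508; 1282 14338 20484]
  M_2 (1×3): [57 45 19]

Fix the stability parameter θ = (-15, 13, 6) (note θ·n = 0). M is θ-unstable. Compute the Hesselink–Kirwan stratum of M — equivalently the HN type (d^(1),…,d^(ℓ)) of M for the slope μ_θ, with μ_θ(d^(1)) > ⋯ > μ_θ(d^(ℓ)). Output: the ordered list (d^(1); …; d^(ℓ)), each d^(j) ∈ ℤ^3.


Interval decomposition of M: I[1,1], I[1,2], I[1,3], I[2,2].
HN type (ℓ=3): μ^(1)=13; μ^(2)=19/2; μ^(3)=-15

((0, 2, 0); (0, 1, 1); (3, 0, 0))


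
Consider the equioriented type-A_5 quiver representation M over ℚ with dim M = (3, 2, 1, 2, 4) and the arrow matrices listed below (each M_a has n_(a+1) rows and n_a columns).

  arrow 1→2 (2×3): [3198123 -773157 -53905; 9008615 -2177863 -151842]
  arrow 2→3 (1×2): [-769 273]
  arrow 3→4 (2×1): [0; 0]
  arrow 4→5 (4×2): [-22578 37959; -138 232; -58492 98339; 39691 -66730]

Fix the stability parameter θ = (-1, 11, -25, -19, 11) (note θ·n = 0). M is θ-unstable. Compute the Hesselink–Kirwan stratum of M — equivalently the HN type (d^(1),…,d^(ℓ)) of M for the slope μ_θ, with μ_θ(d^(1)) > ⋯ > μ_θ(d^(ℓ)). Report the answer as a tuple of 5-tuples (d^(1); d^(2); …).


Interval decomposition of M: I[1,1], I[1,2], I[1,3], I[4,5]^2, I[5,5]^2.
HN type (ℓ=4): μ^(1)=11; μ^(2)=-1; μ^(3)=-5; μ^(4)=-19

((0, 1, 0, 0, 4); (2, 0, 0, 0, 0); (1, 1, 1, 0, 0); (0, 0, 0, 2, 0))


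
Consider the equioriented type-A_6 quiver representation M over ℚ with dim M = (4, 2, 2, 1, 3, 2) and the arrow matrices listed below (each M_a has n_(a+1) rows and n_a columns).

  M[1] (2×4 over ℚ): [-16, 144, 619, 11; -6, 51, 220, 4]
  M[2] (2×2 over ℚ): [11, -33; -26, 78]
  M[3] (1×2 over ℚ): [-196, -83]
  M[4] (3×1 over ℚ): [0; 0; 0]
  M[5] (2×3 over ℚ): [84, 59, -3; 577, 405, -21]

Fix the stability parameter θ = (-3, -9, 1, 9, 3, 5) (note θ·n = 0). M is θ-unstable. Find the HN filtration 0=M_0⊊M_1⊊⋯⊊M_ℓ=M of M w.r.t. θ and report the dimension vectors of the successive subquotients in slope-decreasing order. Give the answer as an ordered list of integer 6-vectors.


Barcode: M ≅ I[1,1]^2, I[1,2], I[1,4], I[3,3], I[5,5], I[5,6]^2. HN layers by μ_θ (6 steps, strictly decreasing):
  μ^(1)=9; μ^(2)=5; μ^(3)=3; μ^(4)=1; μ^(5)=-3; μ^(6)=-6

((0, 0, 0, 1, 0, 0); (0, 0, 0, 0, 0, 2); (0, 0, 0, 0, 3, 0); (0, 0, 2, 0, 0, 0); (2, 0, 0, 0, 0, 0); (2, 2, 0, 0, 0, 0))


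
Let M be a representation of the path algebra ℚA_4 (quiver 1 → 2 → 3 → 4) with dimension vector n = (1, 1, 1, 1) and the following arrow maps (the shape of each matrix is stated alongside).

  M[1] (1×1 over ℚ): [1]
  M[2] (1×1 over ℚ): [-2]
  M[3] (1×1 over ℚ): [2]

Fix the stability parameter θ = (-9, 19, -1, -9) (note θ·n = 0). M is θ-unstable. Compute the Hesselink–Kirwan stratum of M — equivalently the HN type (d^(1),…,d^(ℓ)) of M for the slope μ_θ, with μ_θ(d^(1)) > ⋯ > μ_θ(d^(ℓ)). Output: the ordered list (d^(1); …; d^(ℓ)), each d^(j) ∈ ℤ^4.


Interval decomposition of M: I[1,4].
HN type (ℓ=2): μ^(1)=3; μ^(2)=-9

((0, 1, 1, 1); (1, 0, 0, 0))


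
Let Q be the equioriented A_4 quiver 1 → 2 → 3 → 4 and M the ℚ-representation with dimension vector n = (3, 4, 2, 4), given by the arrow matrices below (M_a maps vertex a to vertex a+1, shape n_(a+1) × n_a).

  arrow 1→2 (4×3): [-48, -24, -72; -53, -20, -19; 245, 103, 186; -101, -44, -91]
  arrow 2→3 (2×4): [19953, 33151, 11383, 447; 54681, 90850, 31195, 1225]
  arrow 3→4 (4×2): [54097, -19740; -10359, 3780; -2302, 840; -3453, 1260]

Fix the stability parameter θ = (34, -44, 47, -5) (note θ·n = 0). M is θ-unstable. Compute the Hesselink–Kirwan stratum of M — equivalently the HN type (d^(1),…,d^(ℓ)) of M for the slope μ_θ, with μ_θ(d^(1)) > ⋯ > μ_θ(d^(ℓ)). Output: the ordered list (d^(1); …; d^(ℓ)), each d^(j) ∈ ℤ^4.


Via rank(M_{q-1}∘⋯∘M_p): M ≅ I[1,1], I[1,3], I[1,4], I[2,2]^2, I[4,4]^3.
μ_θ-semistable layers: μ^(1)=47; μ^(2)=34; μ^(3)=21; μ^(4)=-5; μ^(5)=-44

((0, 0, 1, 0); (1, 0, 0, 0); (0, 0, 1, 1); (2, 2, 0, 3); (0, 2, 0, 0))


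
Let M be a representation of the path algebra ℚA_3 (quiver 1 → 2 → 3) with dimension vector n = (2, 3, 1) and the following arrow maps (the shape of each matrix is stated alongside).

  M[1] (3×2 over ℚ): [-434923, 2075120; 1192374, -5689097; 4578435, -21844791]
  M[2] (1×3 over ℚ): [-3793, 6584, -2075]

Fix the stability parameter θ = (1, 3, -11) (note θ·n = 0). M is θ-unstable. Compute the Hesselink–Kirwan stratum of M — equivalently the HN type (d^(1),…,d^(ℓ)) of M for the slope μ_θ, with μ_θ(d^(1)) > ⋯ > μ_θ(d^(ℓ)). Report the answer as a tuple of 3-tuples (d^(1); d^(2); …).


Interval decomposition of M: I[1,2], I[1,3], I[2,2].
HN type (ℓ=3): μ^(1)=3; μ^(2)=1; μ^(3)=-7/3

((0, 2, 0); (1, 0, 0); (1, 1, 1))
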